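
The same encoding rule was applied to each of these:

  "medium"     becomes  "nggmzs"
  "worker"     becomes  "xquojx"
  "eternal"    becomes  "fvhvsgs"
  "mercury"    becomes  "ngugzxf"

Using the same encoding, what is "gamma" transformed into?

hcpqf

Letter i (0-indexed) is shifted by i+1, so successive shifts are 1, 2, 3, ….
On gamma: g+1=h, a+2=c, m+3=p, m+4=q, a+5=f.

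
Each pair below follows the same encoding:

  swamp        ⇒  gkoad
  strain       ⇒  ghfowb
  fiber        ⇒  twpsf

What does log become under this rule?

zcu

Compare letters: s→g is +14, w→k is +14, a→o is +14 — a constant shift. It's a constant shift of +14 (ROT14).
For log: l+14=z, o+14=c, g+14=u.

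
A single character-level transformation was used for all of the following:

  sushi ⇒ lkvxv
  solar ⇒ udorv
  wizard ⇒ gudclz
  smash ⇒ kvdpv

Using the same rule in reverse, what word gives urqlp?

minor

The output letters match the input read backwards, each shifted +3: sushi reversed is ihsus. Two steps: reverse the string, then apply a Caesar shift of +3.
Reversing it on urqlp: shift back: u−3=r, r−3=o, q−3=n, l−3=i, p−3=m → ronim; then reverse → minor.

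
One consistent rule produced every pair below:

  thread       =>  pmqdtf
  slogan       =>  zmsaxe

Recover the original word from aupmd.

radio

The output letters match the input read backwards, each shifted +12: thread reversed is daerht. Read the word backwards and shift each letter +12.
Decoding aupmd: shift back: a−12=o, u−12=i, p−12=d, m−12=a, d−12=r → oidar; then reverse → radio.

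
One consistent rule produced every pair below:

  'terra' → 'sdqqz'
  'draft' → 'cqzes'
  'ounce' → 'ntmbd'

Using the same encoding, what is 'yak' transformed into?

Each letter is shifted forward by 25 in the alphabet (a Caesar shift of +25).
On yak: y+25=x, a+25=z, k+25=j.

xzj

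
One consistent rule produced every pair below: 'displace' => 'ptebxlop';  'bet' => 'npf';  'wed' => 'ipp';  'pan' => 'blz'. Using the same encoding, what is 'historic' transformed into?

ttefzdto

The rule splits by letter class: vowels +11, consonants +12.
On historic: h(cons)+12=t, i(vowel)+11=t, s(cons)+12=e, t(cons)+12=f, o(vowel)+11=z, r(cons)+12=d, i(vowel)+11=t, c(cons)+12=o.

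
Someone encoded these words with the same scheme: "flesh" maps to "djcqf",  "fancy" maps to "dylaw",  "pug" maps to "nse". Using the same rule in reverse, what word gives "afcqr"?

Compare letters: f→d is +24, l→j is +24, e→c is +24 — a constant shift. It's a constant shift of +24 (ROT24).
Decoding afcqr: a−24=c, f−24=h, c−24=e, q−24=s, r−24=t.

chest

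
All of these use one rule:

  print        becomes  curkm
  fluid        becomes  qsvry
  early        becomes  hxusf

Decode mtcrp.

p(15)→c(2) and r(17)→u(20) fit y≡9x+23 (mod 26); the inverse of 9 mod 26 is 3. Each letter's alphabet position (a=0..z=25) is mapped through 9·x+23 mod 26 — an affine cipher.
Decoding mtcrp: m(12)→3·(12−23)≡19=t; t(19)→3·(19−23)≡14=o; c(2)→3·(2−23)≡15=p; r(17)→3·(17−23)≡8=i; p(15)→3·(15−23)≡2=c (all mod 26).

topic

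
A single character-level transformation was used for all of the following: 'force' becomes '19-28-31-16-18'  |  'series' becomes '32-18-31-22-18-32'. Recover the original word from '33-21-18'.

the

f is letter #6 and maps to 19: an offset of 13. The number is (letter's place in the alphabet, a=1) + 13.
Reversing it on 33-21-18: 33→(33−13)÷1=20=t, 21→(21−13)÷1=8=h, 18→(18−13)÷1=5=e.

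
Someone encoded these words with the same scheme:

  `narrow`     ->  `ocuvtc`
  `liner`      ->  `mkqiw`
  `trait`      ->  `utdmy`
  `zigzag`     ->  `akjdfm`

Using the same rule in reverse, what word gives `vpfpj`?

uncle

In narrow: n→o is +1, a→c is +2, r→u is +3, r→v is +4 — the shift increases by 1 each position. Each letter shifts forward by (position + 1), i.e. 1, 2, 3, … — the shift grows by one for each successive letter.
Undoing it on vpfpj: v−1=u, p−2=n, f−3=c, p−4=l, j−5=e.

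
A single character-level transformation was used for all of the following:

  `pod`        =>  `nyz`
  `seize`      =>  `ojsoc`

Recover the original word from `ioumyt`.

The output letters match the input read backwards, each shifted +10: pod reversed is dop. Read the word backwards and shift each letter +10.
Reversing it on ioumyt: shift back: i−10=y, o−10=e, u−10=k, m−10=c, y−10=o, t−10=j → yekcoj; then reverse → jockey.

jockey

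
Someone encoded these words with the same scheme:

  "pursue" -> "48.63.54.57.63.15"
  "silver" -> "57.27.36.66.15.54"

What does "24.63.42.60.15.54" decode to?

p(#16)→48 and u(#21)→63: differences scale by 3, so n = 3·pos + 0. With a=1..z=26, the number is 3·pos.
Reversing it on 24.63.42.60.15.54: 24→(24−0)÷3=8=h, 63→(63−0)÷3=21=u, 42→(42−0)÷3=14=n, 60→(60−0)÷3=20=t, 15→(15−0)÷3=5=e, 54→(54−0)÷3=18=r.

hunter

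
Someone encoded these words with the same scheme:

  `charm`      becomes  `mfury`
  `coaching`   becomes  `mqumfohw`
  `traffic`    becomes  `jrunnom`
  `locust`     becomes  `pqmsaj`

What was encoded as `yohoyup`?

c(2)→m(12) and h(7)→f(5) fit y≡9x+20 (mod 26); the inverse of 9 mod 26 is 3. Each letter's alphabet position (a=0..z=25) is mapped through 9·x+20 mod 26 — an affine cipher.
Reversing it on yohoyup: y(24)→3·(24−20)≡12=m; o(14)→3·(14−20)≡8=i; h(7)→3·(7−20)≡13=n; o(14)→3·(14−20)≡8=i; y(24)→3·(24−20)≡12=m; u(20)→3·(20−20)≡0=a; p(15)→3·(15−20)≡11=l (all mod 26).

minimal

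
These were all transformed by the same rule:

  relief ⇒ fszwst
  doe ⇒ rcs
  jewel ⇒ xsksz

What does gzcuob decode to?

Compare letters: r→f is +14, e→s is +14, l→z is +14 — a constant shift. Each letter is shifted forward by 14 in the alphabet (a Caesar shift of +14).
Undoing it on gzcuob: g−14=s, z−14=l, c−14=o, u−14=g, o−14=a, b−14=n.

slogan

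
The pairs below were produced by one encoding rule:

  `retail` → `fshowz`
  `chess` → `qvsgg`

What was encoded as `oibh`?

aunt

Compare letters: r→f is +14, e→s is +14, t→h is +14 — a constant shift. Each letter is shifted forward by 14 in the alphabet (a Caesar shift of +14).
Decoding oibh: o−14=a, i−14=u, b−14=n, h−14=t.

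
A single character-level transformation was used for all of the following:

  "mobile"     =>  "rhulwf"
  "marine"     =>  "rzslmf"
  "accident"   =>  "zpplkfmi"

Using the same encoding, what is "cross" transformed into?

pshnn

Treating letters as 0–25, the rule is x ↦ 21x + 25 (mod 26).
On cross: c(2)→21·2+25≡15=p; r(17)→21·17+25≡18=s; o(14)→21·14+25≡7=h; s(18)→21·18+25≡13=n; s(18)→21·18+25≡13=n (all mod 26).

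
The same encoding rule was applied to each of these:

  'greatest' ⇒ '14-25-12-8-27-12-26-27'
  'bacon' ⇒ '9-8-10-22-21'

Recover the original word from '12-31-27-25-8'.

g is letter #7 and maps to 14: an offset of 7. Each letter is replaced by its alphabet position (a=1..z=26) + 7.
Undoing it on 12-31-27-25-8: 12→(12−7)÷1=5=e, 31→(31−7)÷1=24=x, 27→(27−7)÷1=20=t, 25→(25−7)÷1=18=r, 8→(8−7)÷1=1=a.

extra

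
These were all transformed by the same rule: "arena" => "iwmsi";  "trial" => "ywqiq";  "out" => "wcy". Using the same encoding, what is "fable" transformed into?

Two shifts are in play — +8 for a/e/i/o/u, +5 for every other letter.
For fable: f(cons)+5=k, a(vowel)+8=i, b(cons)+5=g, l(cons)+5=q, e(vowel)+8=m.

kigqm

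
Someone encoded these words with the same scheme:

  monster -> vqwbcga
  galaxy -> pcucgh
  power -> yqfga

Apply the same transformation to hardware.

The shift depends on letter class: consonant m→v is +9, but vowel o→q is +2. Two shifts are in play — +2 for a/e/i/o/u, +9 for every other letter.
For hardware: h(cons)+9=q, a(vowel)+2=c, r(cons)+9=a, d(cons)+9=m, w(cons)+9=f, a(vowel)+2=c, r(cons)+9=a, e(vowel)+2=g.

qcamfcag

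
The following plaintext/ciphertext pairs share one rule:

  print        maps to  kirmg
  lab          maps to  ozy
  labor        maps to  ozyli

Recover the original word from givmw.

Each pair mirrors across the alphabet (p↔k, r↔i, i↔r): positions sum to 25. This is the alphabet-reversal cipher (Atbash): a becomes z, b becomes y, etc.
Undoing it on givmw: g↔t, i↔r, v↔e, m↔n, w↔d.

trend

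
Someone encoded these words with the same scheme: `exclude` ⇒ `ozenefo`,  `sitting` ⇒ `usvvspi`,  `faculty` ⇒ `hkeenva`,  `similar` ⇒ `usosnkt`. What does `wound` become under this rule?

yyepf

The shift depends on letter class: consonant x→z is +2, but vowel e→o is +10. Two shifts are in play — +10 for a/e/i/o/u, +2 for every other letter.
For wound: w(cons)+2=y, o(vowel)+10=y, u(vowel)+10=e, n(cons)+2=p, d(cons)+2=f.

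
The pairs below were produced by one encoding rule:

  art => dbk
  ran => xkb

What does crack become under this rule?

umkbm

The output letters match the input read backwards, each shifted +10: art reversed is tra. Read the word backwards and shift each letter +10.
For crack: reverse → kcarc; then shift: k+10=u, c+10=m, a+10=k, r+10=b, c+10=m.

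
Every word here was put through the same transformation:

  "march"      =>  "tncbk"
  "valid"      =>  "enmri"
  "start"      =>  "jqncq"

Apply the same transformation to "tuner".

qxapc

Each letter's alphabet position (a=0..z=25) is mapped through 7·x+13 mod 26 — an affine cipher.
On tuner: t(19)→7·19+13≡16=q; u(20)→7·20+13≡23=x; n(13)→7·13+13≡0=a; e(4)→7·4+13≡15=p; r(17)→7·17+13≡2=c (all mod 26).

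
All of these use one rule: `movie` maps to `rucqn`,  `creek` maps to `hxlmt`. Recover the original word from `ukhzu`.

pearl

In movie: m→r is +5, o→u is +6, v→c is +7, i→q is +8 — the shift increases by 1 each position. The shift increases by 1 at each position, starting from +5: 5, 6, 7, ….
Undoing it on ukhzu: u−5=p, k−6=e, h−7=a, z−8=r, u−9=l.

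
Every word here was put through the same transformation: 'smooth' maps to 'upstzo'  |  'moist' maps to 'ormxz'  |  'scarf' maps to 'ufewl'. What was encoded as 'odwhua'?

In smooth: s→u is +2, m→p is +3, o→s is +4, o→t is +5 — the shift increases by 1 each position. Letter i (0-indexed) is shifted by i+2, so successive shifts are 2, 3, 4, ….
Reversing it on odwhua: o−2=m, d−3=a, w−4=s, h−5=c, u−6=o, a−7=t.

mascot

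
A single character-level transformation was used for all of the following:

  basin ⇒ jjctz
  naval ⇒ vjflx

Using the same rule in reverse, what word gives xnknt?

peach

In basin: b→j is +8, a→j is +9, s→c is +10, i→t is +11 — the shift increases by 1 each position. The shift increases by 1 at each position, starting from +8: 8, 9, 10, ….
Reversing it on xnknt: x−8=p, n−9=e, k−10=a, n−11=c, t−12=h.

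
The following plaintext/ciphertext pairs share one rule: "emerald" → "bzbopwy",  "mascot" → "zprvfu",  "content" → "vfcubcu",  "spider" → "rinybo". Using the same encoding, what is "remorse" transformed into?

Treating letters as 0–25, the rule is x ↦ 3x + 15 (mod 26).
Applying it to remorse: r(17)→3·17+15≡14=o; e(4)→3·4+15≡1=b; m(12)→3·12+15≡25=z; o(14)→3·14+15≡5=f; r(17)→3·17+15≡14=o; s(18)→3·18+15≡17=r; e(4)→3·4+15≡1=b (all mod 26).

obzforb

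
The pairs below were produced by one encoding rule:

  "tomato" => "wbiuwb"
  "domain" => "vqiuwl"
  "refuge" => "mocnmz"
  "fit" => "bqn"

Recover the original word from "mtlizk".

The output letters match the input read backwards, each shifted +8: tomato reversed is otamot. Two steps: reverse the string, then apply a Caesar shift of +8.
Undoing it on mtlizk: shift back: m−8=e, t−8=l, l−8=d, i−8=a, z−8=r, k−8=c → eldarc; then reverse → cradle.

cradle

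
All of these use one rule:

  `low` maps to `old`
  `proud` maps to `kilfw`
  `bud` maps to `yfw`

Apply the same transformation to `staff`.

Each pair mirrors across the alphabet (l↔o, o↔l, w↔d): positions sum to 25. Letters are reflected about the middle of the alphabet (position → 25−position): Atbash.
Applying it to staff: s↔h, t↔g, a↔z, f↔u, f↔u.

hgzuu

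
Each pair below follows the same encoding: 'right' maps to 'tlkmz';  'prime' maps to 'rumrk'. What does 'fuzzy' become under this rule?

hxdee

In right: r→t is +2, i→l is +3, g→k is +4, h→m is +5 — the shift increases by 1 each position. Letter i (0-indexed) is shifted by i+2, so successive shifts are 2, 3, 4, ….
For fuzzy: f+2=h, u+3=x, z+4=d, z+5=e, y+6=e.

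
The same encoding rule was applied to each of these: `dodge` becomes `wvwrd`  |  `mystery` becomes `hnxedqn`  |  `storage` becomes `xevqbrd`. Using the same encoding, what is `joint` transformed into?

mvfoe

d(3)→w(22) and o(14)→v(21) fit y≡7x+1 (mod 26); the inverse of 7 mod 26 is 15. Each letter's alphabet position (a=0..z=25) is mapped through 7·x+1 mod 26 — an affine cipher.
Applying it to joint: j(9)→7·9+1≡12=m; o(14)→7·14+1≡21=v; i(8)→7·8+1≡5=f; n(13)→7·13+1≡14=o; t(19)→7·19+1≡4=e (all mod 26).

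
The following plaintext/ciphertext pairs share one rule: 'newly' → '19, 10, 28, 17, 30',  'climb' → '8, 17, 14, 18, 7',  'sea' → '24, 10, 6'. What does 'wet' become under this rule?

n is letter #14 and maps to 19: an offset of 5. Letters become their 1-based position plus 5 (so a→6, b→7, …).
On wet: w=23→28, e=5→10, t=20→25.

28, 10, 25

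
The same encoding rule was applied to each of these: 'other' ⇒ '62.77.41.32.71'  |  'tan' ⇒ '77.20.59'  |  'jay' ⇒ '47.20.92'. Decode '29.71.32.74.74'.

dress

With a=1..z=26, the number is 3·pos + 17.
Undoing it on 29.71.32.74.74: 29→(29−17)÷3=4=d, 71→(71−17)÷3=18=r, 32→(32−17)÷3=5=e, 74→(74−17)÷3=19=s, 74→(74−17)÷3=19=s.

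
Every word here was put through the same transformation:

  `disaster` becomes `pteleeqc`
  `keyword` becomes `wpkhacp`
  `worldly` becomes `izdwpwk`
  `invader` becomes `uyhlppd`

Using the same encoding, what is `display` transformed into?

Shifts by position in disaster: pos 0: d→p (+12), pos 1: i→t (+11), pos 2: s→e (+12), pos 3: a→l (+11) — repeating every 2. It's a Vigenère-style cipher with numeric key [12,11]: position i shifts by key[i mod 2].
For display: d+12=p, i+11=t, s+12=e, p+11=a, l+12=x, a+11=l, y+12=k.

pteaxlk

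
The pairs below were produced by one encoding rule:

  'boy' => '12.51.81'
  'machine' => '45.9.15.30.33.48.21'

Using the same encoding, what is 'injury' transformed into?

b(#2)→12 and o(#15)→51: differences scale by 3, so n = 3·pos + 6. Each letter becomes 3×(its alphabet position, a=1..z=26) + 6.
On injury: i=9→33, n=14→48, j=10→36, u=21→69, r=18→60, y=25→81.

33.48.36.69.60.81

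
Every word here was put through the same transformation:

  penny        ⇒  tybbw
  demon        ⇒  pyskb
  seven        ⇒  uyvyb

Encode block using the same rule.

p(15)→t(19) and e(4)→y(24) fit y≡9x+14 (mod 26); the inverse of 9 mod 26 is 3. Each letter's alphabet position (a=0..z=25) is mapped through 9·x+14 mod 26 — an affine cipher.
Applying it to block: b(1)→9·1+14≡23=x; l(11)→9·11+14≡9=j; o(14)→9·14+14≡10=k; c(2)→9·2+14≡6=g; k(10)→9·10+14≡0=a (all mod 26).

xjkga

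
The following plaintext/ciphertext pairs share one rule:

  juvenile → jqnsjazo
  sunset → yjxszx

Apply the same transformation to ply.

Two steps: reverse the string, then apply a Caesar shift of +5.
On ply: reverse → ylp; then shift: y+5=d, l+5=q, p+5=u.

dqu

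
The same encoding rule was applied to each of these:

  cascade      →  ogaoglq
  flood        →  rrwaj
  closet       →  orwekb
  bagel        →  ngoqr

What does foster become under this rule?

ruafkz

Shifts by position in cascade: pos 0: c→o (+12), pos 1: a→g (+6), pos 2: s→a (+8), pos 3: c→o (+12), pos 4: a→g (+6), pos 5: d→l (+8) — repeating every 3. The shifts repeat in a cycle of length 3: positions 0,1,… shift by +12, +6, +8, then the pattern repeats.
On foster: f+12=r, o+6=u, s+8=a, t+12=f, e+6=k, r+8=z.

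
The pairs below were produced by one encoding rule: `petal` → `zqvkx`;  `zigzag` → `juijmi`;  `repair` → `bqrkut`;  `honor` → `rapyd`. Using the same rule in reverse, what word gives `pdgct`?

fresh

A repeating key of period 3 is used — shifts +10, +12, +2 over and over.
Decoding pdgct: p−10=f, d−12=r, g−2=e, c−10=s, t−12=h.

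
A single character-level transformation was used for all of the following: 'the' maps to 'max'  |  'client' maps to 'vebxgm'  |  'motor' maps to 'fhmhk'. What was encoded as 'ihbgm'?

Each letter is shifted forward by 19 in the alphabet (a Caesar shift of +19).
Decoding ihbgm: i−19=p, h−19=o, b−19=i, g−19=n, m−19=t.

point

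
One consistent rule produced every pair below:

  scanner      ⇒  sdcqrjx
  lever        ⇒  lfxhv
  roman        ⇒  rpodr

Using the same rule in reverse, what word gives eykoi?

exile

In scanner: s→s is +0, c→d is +1, a→c is +2, n→q is +3 — the shift increases by 1 each position. Letter i (0-indexed) is shifted by i+0, so successive shifts are 0, 1, 2, ….
Reversing it on eykoi: e−0=e, y−1=x, k−2=i, o−3=l, i−4=e.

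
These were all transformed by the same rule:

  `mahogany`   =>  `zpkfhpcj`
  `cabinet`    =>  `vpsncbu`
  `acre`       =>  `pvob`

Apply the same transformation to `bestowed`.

sbrufdby

m(12)→z(25) and a(0)→p(15) fit y≡3x+15 (mod 26); the inverse of 3 mod 26 is 9. This is an affine cipher: with a=0,…,z=25, each position x becomes (3x+15) mod 26.
On bestowed: b(1)→3·1+15≡18=s; e(4)→3·4+15≡1=b; s(18)→3·18+15≡17=r; t(19)→3·19+15≡20=u; o(14)→3·14+15≡5=f; w(22)→3·22+15≡3=d; e(4)→3·4+15≡1=b; d(3)→3·3+15≡24=y (all mod 26).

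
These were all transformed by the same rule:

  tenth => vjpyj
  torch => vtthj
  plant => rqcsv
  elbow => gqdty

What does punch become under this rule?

rzphj

Shifts by position in tenth: pos 0: t→v (+2), pos 1: e→j (+5), pos 2: n→p (+2), pos 3: t→y (+5) — repeating every 2. It's a Vigenère-style cipher with numeric key [2,5]: position i shifts by key[i mod 2].
On punch: p+2=r, u+5=z, n+2=p, c+5=h, h+2=j.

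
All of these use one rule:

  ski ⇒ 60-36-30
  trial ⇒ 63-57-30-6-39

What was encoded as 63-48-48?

With a=1..z=26, the number is 3·pos + 3.
Undoing it on 63-48-48: 63→(63−3)÷3=20=t, 48→(48−3)÷3=15=o, 48→(48−3)÷3=15=o.

too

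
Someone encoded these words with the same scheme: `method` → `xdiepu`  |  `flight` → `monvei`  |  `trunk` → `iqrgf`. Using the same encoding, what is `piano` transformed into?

yntgp

m(12)→x(23) and e(4)→d(3) fit y≡9x+19 (mod 26); the inverse of 9 mod 26 is 3. Treating letters as 0–25, the rule is x ↦ 9x + 19 (mod 26).
For piano: p(15)→9·15+19≡24=y; i(8)→9·8+19≡13=n; a(0)→9·0+19≡19=t; n(13)→9·13+19≡6=g; o(14)→9·14+19≡15=p (all mod 26).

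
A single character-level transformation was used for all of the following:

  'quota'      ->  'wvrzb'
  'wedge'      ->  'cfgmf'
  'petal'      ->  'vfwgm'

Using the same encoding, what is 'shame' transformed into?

yidsf

A repeating key of period 3 is used — shifts +6, +1, +3 over and over.
On shame: s+6=y, h+1=i, a+3=d, m+6=s, e+1=f.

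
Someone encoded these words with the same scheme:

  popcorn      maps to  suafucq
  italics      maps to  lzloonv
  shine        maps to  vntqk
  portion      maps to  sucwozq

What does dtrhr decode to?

angel

The shifts repeat in a cycle of length 3: positions 0,1,… shift by +3, +6, +11, then the pattern repeats.
Undoing it on dtrhr: d−3=a, t−6=n, r−11=g, h−3=e, r−6=l.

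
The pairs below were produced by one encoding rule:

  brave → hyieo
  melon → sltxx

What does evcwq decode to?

The shift increases by 1 at each position, starting from +6: 6, 7, 8, ….
Reversing it on evcwq: e−6=y, v−7=o, c−8=u, w−9=n, q−10=g.

young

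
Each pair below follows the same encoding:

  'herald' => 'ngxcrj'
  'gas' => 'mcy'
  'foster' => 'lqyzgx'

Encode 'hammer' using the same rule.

ncssgx

The shift depends on letter class: consonant h→n is +6, but vowel e→g is +2. Vowels shift forward by 2 and consonants shift forward by 6.
On hammer: h(cons)+6=n, a(vowel)+2=c, m(cons)+6=s, m(cons)+6=s, e(vowel)+2=g, r(cons)+6=x.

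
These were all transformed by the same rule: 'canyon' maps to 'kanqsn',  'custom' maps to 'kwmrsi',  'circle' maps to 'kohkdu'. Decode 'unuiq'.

enemy

c(2)→k(10) and a(0)→a(0) fit y≡5x+0 (mod 26); the inverse of 5 mod 26 is 21. Treating letters as 0–25, the rule is x ↦ 5x + 0 (mod 26).
Undoing it on unuiq: u(20)→21·(20−0)≡4=e; n(13)→21·(13−0)≡13=n; u(20)→21·(20−0)≡4=e; i(8)→21·(8−0)≡12=m; q(16)→21·(16−0)≡24=y (all mod 26).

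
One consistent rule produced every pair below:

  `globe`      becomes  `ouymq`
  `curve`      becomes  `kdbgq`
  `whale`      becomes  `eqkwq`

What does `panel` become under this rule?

xjxpx

In globe: g→o is +8, l→u is +9, o→y is +10, b→m is +11 — the shift increases by 1 each position. The shift increases by 1 at each position, starting from +8: 8, 9, 10, ….
For panel: p+8=x, a+9=j, n+10=x, e+11=p, l+12=x.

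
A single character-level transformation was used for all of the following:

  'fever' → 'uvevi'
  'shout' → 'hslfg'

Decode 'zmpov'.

This is the alphabet-reversal cipher (Atbash): a becomes z, b becomes y, etc.
Undoing it on zmpov: z↔a, m↔n, p↔k, o↔l, v↔e.

ankle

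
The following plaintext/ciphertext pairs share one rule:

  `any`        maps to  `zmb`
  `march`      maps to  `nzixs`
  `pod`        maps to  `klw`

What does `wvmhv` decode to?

Each pair mirrors across the alphabet (a↔z, n↔m, y↔b): positions sum to 25. Letters are reflected about the middle of the alphabet (position → 25−position): Atbash.
Undoing it on wvmhv: w↔d, v↔e, m↔n, h↔s, v↔e.

dense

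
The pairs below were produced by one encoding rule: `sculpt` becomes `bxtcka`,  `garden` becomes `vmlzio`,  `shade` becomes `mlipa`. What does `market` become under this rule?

bmsziu

The output letters match the input read backwards, each shifted +8: sculpt reversed is tplucs. Read the word backwards and shift each letter +8.
For market: reverse → tekram; then shift: t+8=b, e+8=m, k+8=s, r+8=z, a+8=i, m+8=u.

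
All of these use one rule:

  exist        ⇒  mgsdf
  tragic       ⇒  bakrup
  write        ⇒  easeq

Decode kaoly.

Each letter shifts forward by (position + 8), i.e. 8, 9, 10, … — the shift grows by one for each successive letter.
Undoing it on kaoly: k−8=c, a−9=r, o−10=e, l−11=a, y−12=m.

cream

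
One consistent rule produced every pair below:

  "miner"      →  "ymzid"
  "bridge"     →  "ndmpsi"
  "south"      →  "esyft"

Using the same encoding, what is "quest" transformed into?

The shift depends on letter class: consonant m→y is +12, but vowel i→m is +4. Vowels shift forward by 4 and consonants shift forward by 12.
On quest: q(cons)+12=c, u(vowel)+4=y, e(vowel)+4=i, s(cons)+12=e, t(cons)+12=f.

cyief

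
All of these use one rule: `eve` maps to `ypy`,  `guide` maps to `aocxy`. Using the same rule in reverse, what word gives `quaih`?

wagon

Compare letters: e→y is +20, v→p is +20, e→y is +20 — a constant shift. It's a constant shift of +20 (ROT20).
Undoing it on quaih: q−20=w, u−20=a, a−20=g, i−20=o, h−20=n.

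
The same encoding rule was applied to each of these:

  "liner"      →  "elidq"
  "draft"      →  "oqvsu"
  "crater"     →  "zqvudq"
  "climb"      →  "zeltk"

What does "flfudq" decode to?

This is an affine cipher: with a=0,…,z=25, each position x becomes (15x+21) mod 26.
Reversing it on flfudq: f(5)→7·(5−21)≡18=s; l(11)→7·(11−21)≡8=i; f(5)→7·(5−21)≡18=s; u(20)→7·(20−21)≡19=t; d(3)→7·(3−21)≡4=e; q(16)→7·(16−21)≡17=r (all mod 26).

sister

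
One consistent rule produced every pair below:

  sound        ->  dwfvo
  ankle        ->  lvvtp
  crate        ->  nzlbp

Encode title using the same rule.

A repeating key of period 2 is used — shifts +11, +8 over and over.
Applying it to title: t+11=e, i+8=q, t+11=e, l+8=t, e+11=p.

eqetp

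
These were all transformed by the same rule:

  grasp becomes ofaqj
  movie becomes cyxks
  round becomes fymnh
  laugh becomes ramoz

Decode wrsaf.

This is an affine cipher: with a=0,…,z=25, each position x becomes (11x+0) mod 26.
Reversing it on wrsaf: w(22)→19·(22−0)≡2=c; r(17)→19·(17−0)≡11=l; s(18)→19·(18−0)≡4=e; a(0)→19·(0−0)≡0=a; f(5)→19·(5−0)≡17=r (all mod 26).

clear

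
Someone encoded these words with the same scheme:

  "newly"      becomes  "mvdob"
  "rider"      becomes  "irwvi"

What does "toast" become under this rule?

glzhg

Each pair mirrors across the alphabet (n↔m, e↔v, w↔d): positions sum to 25. This is the alphabet-reversal cipher (Atbash): a becomes z, b becomes y, etc.
Applying it to toast: t↔g, o↔l, a↔z, s↔h, t↔g.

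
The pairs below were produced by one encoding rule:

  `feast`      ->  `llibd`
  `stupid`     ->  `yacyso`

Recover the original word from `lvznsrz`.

foreign

The shift increases by 1 at each position, starting from +6: 6, 7, 8, ….
Undoing it on lvznsrz: l−6=f, v−7=o, z−8=r, n−9=e, s−10=i, r−11=g, z−12=n.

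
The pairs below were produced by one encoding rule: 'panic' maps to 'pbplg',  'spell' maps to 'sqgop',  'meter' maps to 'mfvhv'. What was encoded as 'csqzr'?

Each letter shifts forward by its position index (0, 1, 2, …) — the shift grows by one for each successive letter.
Undoing it on csqzr: c−0=c, s−1=r, q−2=o, z−3=w, r−4=n.

crown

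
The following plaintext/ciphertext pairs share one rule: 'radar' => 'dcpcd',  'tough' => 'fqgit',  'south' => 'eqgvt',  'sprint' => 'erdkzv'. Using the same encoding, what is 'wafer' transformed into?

It's a Vigenère-style cipher with numeric key [12,2]: position i shifts by key[i mod 2].
For wafer: w+12=i, a+2=c, f+12=r, e+2=g, r+12=d.

icrgd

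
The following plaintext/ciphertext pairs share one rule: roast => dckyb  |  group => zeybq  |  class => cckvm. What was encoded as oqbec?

The output letters match the input read backwards, each shifted +10: roast reversed is tsaor. Two steps: reverse the string, then apply a Caesar shift of +10.
Reversing it on oqbec: shift back: o−10=e, q−10=g, b−10=r, e−10=u, c−10=s → egrus; then reverse → surge.

surge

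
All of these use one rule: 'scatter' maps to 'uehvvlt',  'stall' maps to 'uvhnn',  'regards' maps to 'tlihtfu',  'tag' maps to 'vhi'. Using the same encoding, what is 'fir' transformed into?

The shift depends on letter class: consonant s→u is +2, but vowel a→h is +7. Vowels shift forward by 7 and consonants shift forward by 2.
Applying it to fir: f(cons)+2=h, i(vowel)+7=p, r(cons)+2=t.

hpt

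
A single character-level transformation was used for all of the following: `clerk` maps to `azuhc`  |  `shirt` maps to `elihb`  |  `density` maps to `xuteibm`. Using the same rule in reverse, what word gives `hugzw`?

realm

c(2)→a(0) and l(11)→z(25) fit y≡23x+6 (mod 26); the inverse of 23 mod 26 is 17. Treating letters as 0–25, the rule is x ↦ 23x + 6 (mod 26).
Undoing it on hugzw: h(7)→17·(7−6)≡17=r; u(20)→17·(20−6)≡4=e; g(6)→17·(6−6)≡0=a; z(25)→17·(25−6)≡11=l; w(22)→17·(22−6)≡12=m (all mod 26).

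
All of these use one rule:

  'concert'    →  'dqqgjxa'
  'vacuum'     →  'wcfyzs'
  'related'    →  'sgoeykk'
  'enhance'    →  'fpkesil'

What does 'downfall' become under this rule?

In concert: c→d is +1, o→q is +2, n→q is +3, c→g is +4 — the shift increases by 1 each position. The shift increases by 1 at each position, starting from +1: 1, 2, 3, ….
On downfall: d+1=e, o+2=q, w+3=z, n+4=r, f+5=k, a+6=g, l+7=s, l+8=t.

eqzrkgst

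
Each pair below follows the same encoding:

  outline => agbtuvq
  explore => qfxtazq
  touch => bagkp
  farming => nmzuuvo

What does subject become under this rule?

agjrqkb

The shift depends on letter class: consonant t→b is +8, but vowel o→a is +12. The rule splits by letter class: vowels +12, consonants +8.
On subject: s(cons)+8=a, u(vowel)+12=g, b(cons)+8=j, j(cons)+8=r, e(vowel)+12=q, c(cons)+8=k, t(cons)+8=b.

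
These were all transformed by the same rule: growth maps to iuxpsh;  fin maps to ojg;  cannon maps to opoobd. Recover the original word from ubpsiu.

throat

The output letters match the input read backwards, each shifted +1: growth reversed is htworg. The word is reversed, then every letter is shifted forward by 1.
Reversing it on ubpsiu: shift back: u−1=t, b−1=a, p−1=o, s−1=r, i−1=h, u−1=t → taorht; then reverse → throat.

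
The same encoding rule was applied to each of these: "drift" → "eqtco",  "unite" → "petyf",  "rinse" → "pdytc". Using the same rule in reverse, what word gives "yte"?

The word is reversed, then every letter is shifted forward by 11.
Decoding yte: shift back: y−11=n, t−11=i, e−11=t → nit; then reverse → tin.

tin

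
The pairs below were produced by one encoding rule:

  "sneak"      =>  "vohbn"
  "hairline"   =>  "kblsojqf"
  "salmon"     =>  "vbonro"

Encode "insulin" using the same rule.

A repeating key of period 2 is used — shifts +3, +1 over and over.
On insulin: i+3=l, n+1=o, s+3=v, u+1=v, l+3=o, i+1=j, n+3=q.

lovvojq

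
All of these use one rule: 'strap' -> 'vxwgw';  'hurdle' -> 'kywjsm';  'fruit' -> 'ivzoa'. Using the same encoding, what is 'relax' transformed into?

uiqge

The shift increases by 1 at each position, starting from +3: 3, 4, 5, ….
For relax: r+3=u, e+4=i, l+5=q, a+6=g, x+7=e.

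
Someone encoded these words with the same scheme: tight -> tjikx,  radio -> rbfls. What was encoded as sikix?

shift

In tight: t→t is +0, i→j is +1, g→i is +2, h→k is +3 — the shift increases by 1 each position. The shift increases by 1 at each position, starting from +0: 0, 1, 2, ….
Decoding sikix: s−0=s, i−1=h, k−2=i, i−3=f, x−4=t.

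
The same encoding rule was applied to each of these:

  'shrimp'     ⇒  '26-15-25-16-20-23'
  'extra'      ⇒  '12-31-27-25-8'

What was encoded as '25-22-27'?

s is letter #19 and maps to 26: an offset of 7. Each letter is replaced by its alphabet position (a=1..z=26) + 7.
Decoding 25-22-27: 25→(25−7)÷1=18=r, 22→(22−7)÷1=15=o, 27→(27−7)÷1=20=t.

rot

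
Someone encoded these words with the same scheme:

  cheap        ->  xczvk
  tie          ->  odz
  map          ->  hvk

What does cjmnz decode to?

horse

Compare letters: c→x is +21, h→c is +21, e→z is +21 — a constant shift. Every letter moves 21 places later in the alphabet, wrapping around z→a.
Decoding cjmnz: c−21=h, j−21=o, m−21=r, n−21=s, z−21=e.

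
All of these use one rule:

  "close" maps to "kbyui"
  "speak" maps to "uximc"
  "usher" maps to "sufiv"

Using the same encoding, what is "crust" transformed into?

c(2)→k(10) and l(11)→b(1) fit y≡25x+12 (mod 26); the inverse of 25 mod 26 is 25. Each letter's alphabet position (a=0..z=25) is mapped through 25·x+12 mod 26 — an affine cipher.
Applying it to crust: c(2)→25·2+12≡10=k; r(17)→25·17+12≡21=v; u(20)→25·20+12≡18=s; s(18)→25·18+12≡20=u; t(19)→25·19+12≡19=t (all mod 26).

kvsut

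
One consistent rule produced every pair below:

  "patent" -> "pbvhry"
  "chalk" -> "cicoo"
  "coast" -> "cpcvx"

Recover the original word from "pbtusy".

parrot

In patent: p→p is +0, a→b is +1, t→v is +2, e→h is +3 — the shift increases by 1 each position. The shift increases by 1 at each position, starting from +0: 0, 1, 2, ….
Decoding pbtusy: p−0=p, b−1=a, t−2=r, u−3=r, s−4=o, y−5=t.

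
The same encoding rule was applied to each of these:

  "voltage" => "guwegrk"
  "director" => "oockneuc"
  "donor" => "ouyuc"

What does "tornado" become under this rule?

eucygou

The shift depends on letter class: consonant v→g is +11, but vowel o→u is +6. The rule splits by letter class: vowels +6, consonants +11.
For tornado: t(cons)+11=e, o(vowel)+6=u, r(cons)+11=c, n(cons)+11=y, a(vowel)+6=g, d(cons)+11=o, o(vowel)+6=u.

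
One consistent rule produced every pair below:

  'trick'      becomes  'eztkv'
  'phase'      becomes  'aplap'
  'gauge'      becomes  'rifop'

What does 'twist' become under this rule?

eetae

Shifts by position in trick: pos 0: t→e (+11), pos 1: r→z (+8), pos 2: i→t (+11), pos 3: c→k (+8) — repeating every 2. It's a Vigenère-style cipher with numeric key [11,8]: position i shifts by key[i mod 2].
Applying it to twist: t+11=e, w+8=e, i+11=t, s+8=a, t+11=e.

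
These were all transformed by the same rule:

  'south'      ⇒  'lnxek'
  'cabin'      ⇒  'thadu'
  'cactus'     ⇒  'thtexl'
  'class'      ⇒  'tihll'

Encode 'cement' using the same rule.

s(18)→l(11) and o(14)→n(13) fit y≡19x+7 (mod 26); the inverse of 19 mod 26 is 11. Treating letters as 0–25, the rule is x ↦ 19x + 7 (mod 26).
On cement: c(2)→19·2+7≡19=t; e(4)→19·4+7≡5=f; m(12)→19·12+7≡1=b; e(4)→19·4+7≡5=f; n(13)→19·13+7≡20=u; t(19)→19·19+7≡4=e (all mod 26).

tfbfue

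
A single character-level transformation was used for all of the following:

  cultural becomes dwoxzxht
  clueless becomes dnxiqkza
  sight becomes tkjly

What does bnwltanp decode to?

Letter i (0-indexed) is shifted by i+1, so successive shifts are 1, 2, 3, ….
Undoing it on bnwltanp: b−1=a, n−2=l, w−3=t, l−4=h, t−5=o, a−6=u, n−7=g, p−8=h.

although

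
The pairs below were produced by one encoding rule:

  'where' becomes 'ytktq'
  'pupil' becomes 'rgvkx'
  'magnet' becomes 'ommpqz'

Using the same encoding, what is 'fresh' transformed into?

Shifts by position in where: pos 0: w→y (+2), pos 1: h→t (+12), pos 2: e→k (+6), pos 3: r→t (+2), pos 4: e→q (+12) — repeating every 3. A repeating key of period 3 is used — shifts +2, +12, +6 over and over.
Applying it to fresh: f+2=h, r+12=d, e+6=k, s+2=u, h+12=t.

hdkut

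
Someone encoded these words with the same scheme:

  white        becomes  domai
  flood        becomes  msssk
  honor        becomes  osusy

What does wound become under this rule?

dsyuk

Two shifts are in play — +4 for a/e/i/o/u, +7 for every other letter.
On wound: w(cons)+7=d, o(vowel)+4=s, u(vowel)+4=y, n(cons)+7=u, d(cons)+7=k.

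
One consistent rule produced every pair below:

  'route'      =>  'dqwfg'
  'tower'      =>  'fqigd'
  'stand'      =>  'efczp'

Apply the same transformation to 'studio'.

efwpkq

The shift depends on letter class: consonant r→d is +12, but vowel o→q is +2. The rule splits by letter class: vowels +2, consonants +12.
For studio: s(cons)+12=e, t(cons)+12=f, u(vowel)+2=w, d(cons)+12=p, i(vowel)+2=k, o(vowel)+2=q.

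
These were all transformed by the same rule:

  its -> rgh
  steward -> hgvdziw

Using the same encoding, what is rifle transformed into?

Each letter is replaced by its mirror in the alphabet: a↔z, b↔y, c↔x, and so on (the Atbash cipher).
On rifle: r↔i, i↔r, f↔u, l↔o, e↔v.

iruov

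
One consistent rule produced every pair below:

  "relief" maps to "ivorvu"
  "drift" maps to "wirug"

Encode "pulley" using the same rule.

kfoovb

Each pair mirrors across the alphabet (r↔i, e↔v, l↔o): positions sum to 25. Each letter is replaced by its mirror in the alphabet: a↔z, b↔y, c↔x, and so on (the Atbash cipher).
On pulley: p↔k, u↔f, l↔o, l↔o, e↔v, y↔b.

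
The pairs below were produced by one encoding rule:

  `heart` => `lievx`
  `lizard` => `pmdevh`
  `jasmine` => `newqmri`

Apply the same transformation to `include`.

Each letter is shifted forward by 4 in the alphabet (a Caesar shift of +4).
On include: i+4=m, n+4=r, c+4=g, l+4=p, u+4=y, d+4=h, e+4=i.

mrgpyhi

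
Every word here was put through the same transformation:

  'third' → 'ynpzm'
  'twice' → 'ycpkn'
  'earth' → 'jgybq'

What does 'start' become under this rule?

Each letter shifts forward by (position + 5), i.e. 5, 6, 7, … — the shift grows by one for each successive letter.
Applying it to start: s+5=x, t+6=z, a+7=h, r+8=z, t+9=c.

xzhzc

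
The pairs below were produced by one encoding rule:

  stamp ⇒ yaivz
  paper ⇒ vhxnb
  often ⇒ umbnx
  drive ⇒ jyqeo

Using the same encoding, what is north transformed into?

tvzcr

In stamp: s→y is +6, t→a is +7, a→i is +8, m→v is +9 — the shift increases by 1 each position. The shift increases by 1 at each position, starting from +6: 6, 7, 8, ….
On north: n+6=t, o+7=v, r+8=z, t+9=c, h+10=r.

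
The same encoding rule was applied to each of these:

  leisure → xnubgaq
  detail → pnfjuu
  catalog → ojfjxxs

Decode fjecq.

Shifts by position in leisure: pos 0: l→x (+12), pos 1: e→n (+9), pos 2: i→u (+12), pos 3: s→b (+9) — repeating every 2. It's a Vigenère-style cipher with numeric key [12,9]: position i shifts by key[i mod 2].
Undoing it on fjecq: f−12=t, j−9=a, e−12=s, c−9=t, q−12=e.

taste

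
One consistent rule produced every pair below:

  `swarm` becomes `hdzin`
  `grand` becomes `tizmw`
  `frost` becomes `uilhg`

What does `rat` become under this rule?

izg

This is the alphabet-reversal cipher (Atbash): a becomes z, b becomes y, etc.
For rat: r↔i, a↔z, t↔g.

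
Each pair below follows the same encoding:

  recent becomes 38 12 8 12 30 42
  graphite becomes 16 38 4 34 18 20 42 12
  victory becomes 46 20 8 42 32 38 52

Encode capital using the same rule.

8 4 34 20 42 4 26

r(#18)→38 and e(#5)→12: differences scale by 2, so n = 2·pos + 2. With a=1..z=26, the number is 2·pos + 2.
Applying it to capital: c=3→8, a=1→4, p=16→34, i=9→20, t=20→42, a=1→4, l=12→26.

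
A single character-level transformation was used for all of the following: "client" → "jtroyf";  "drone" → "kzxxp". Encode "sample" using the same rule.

zivzwq

In client: c→j is +7, l→t is +8, i→r is +9, e→o is +10 — the shift increases by 1 each position. Each letter shifts forward by (position + 7), i.e. 7, 8, 9, … — the shift grows by one for each successive letter.
On sample: s+7=z, a+8=i, m+9=v, p+10=z, l+11=w, e+12=q.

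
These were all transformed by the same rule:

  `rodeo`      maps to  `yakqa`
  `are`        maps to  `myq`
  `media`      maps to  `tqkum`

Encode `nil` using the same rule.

uus

The shift depends on letter class: consonant r→y is +7, but vowel o→a is +12. The rule splits by letter class: vowels +12, consonants +7.
On nil: n(cons)+7=u, i(vowel)+12=u, l(cons)+7=s.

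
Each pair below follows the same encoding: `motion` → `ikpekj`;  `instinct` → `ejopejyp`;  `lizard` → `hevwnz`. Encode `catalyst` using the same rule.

ywpwhuop

Compare letters: m→i is +22, o→k is +22, t→p is +22 — a constant shift. It's a constant shift of +22 (ROT22).
On catalyst: c+22=y, a+22=w, t+22=p, a+22=w, l+22=h, y+22=u, s+22=o, t+22=p.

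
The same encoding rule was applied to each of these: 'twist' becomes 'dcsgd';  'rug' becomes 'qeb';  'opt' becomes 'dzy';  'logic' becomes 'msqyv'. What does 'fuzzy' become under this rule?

Read the word backwards and shift each letter +10.
Applying it to fuzzy: reverse → yzzuf; then shift: y+10=i, z+10=j, z+10=j, u+10=e, f+10=p.

ijjep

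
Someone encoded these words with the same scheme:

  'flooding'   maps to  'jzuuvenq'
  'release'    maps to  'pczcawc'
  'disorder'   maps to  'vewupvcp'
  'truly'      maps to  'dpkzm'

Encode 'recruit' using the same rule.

pcopked

Each letter's alphabet position (a=0..z=25) is mapped through 7·x+0 mod 26 — an affine cipher.
On recruit: r(17)→7·17+0≡15=p; e(4)→7·4+0≡2=c; c(2)→7·2+0≡14=o; r(17)→7·17+0≡15=p; u(20)→7·20+0≡10=k; i(8)→7·8+0≡4=e; t(19)→7·19+0≡3=d (all mod 26).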